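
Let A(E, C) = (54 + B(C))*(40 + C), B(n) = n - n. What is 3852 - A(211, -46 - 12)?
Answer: 4824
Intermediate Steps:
B(n) = 0
A(E, C) = 2160 + 54*C (A(E, C) = (54 + 0)*(40 + C) = 54*(40 + C) = 2160 + 54*C)
3852 - A(211, -46 - 12) = 3852 - (2160 + 54*(-46 - 12)) = 3852 - (2160 + 54*(-58)) = 3852 - (2160 - 3132) = 3852 - 1*(-972) = 3852 + 972 = 4824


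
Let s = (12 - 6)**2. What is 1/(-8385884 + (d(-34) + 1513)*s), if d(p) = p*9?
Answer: -1/8342432 ≈ -1.1987e-7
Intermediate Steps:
d(p) = 9*p
s = 36 (s = 6**2 = 36)
1/(-8385884 + (d(-34) + 1513)*s) = 1/(-8385884 + (9*(-34) + 1513)*36) = 1/(-8385884 + (-306 + 1513)*36) = 1/(-8385884 + 1207*36) = 1/(-8385884 + 43452) = 1/(-8342432) = -1/8342432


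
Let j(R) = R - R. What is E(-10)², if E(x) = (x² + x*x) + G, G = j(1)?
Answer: 40000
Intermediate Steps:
j(R) = 0
G = 0
E(x) = 2*x² (E(x) = (x² + x*x) + 0 = (x² + x²) + 0 = 2*x² + 0 = 2*x²)
E(-10)² = (2*(-10)²)² = (2*100)² = 200² = 40000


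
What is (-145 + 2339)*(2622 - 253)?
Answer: 5197586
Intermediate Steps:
(-145 + 2339)*(2622 - 253) = 2194*2369 = 5197586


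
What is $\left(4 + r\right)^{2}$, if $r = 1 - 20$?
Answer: $225$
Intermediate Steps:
$r = -19$
$\left(4 + r\right)^{2} = \left(4 - 19\right)^{2} = \left(-15\right)^{2} = 225$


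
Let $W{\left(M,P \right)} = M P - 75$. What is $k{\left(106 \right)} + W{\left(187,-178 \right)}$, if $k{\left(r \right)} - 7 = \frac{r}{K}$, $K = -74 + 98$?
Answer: $- \frac{400195}{12} \approx -33350.0$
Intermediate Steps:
$K = 24$
$k{\left(r \right)} = 7 + \frac{r}{24}$
$W{\left(M,P \right)} = -75 + M P$
$k{\left(106 \right)} + W{\left(187,-178 \right)} = \left(7 + \frac{1}{24} \cdot 106\right) + \left(-75 + 187 \left(-178\right)\right) = \left(7 + \frac{53}{12}\right) - 33361 = \frac{137}{12} - 33361 = - \frac{400195}{12}$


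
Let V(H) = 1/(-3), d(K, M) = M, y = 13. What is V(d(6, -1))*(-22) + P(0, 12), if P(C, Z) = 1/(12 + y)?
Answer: 553/75 ≈ 7.3733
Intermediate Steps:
P(C, Z) = 1/25 (P(C, Z) = 1/(12 + 13) = 1/25)
V(H) = -⅓
V(d(6, -1))*(-22) + P(0, 12) = -⅓*(-22) + 1/25 = 22/3 + 1/25 = 553/75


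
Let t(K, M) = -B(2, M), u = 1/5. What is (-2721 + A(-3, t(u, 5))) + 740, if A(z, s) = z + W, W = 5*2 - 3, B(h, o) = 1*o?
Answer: -1977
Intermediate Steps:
B(h, o) = o
u = ⅕ ≈ 0.20000
W = 7 (W = 10 - 3 = 7)
t(K, M) = -M
A(z, s) = 7 + z (A(z, s) = z + 7 = 7 + z)
(-2721 + A(-3, t(u, 5))) + 740 = (-2721 + (7 - 3)) + 740 = (-2721 + 4) + 740 = -2717 + 740 = -1977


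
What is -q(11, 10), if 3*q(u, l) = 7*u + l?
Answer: -29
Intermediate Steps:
q(u, l) = l/3 + 7*u/3 (q(u, l) = (7*u + l)/3 = (l + 7*u)/3 = l/3 + 7*u/3)
-q(11, 10) = -((⅓)*10 + (7/3)*11) = -(10/3 + 77/3) = -1*29 = -29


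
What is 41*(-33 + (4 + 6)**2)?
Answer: 2747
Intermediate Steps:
41*(-33 + (4 + 6)**2) = 41*(-33 + 10**2) = 41*(-33 + 100) = 41*67 = 2747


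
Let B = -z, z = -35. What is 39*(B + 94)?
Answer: 5031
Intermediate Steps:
B = 35 (B = -1*(-35) = 35)
39*(B + 94) = 39*(35 + 94) = 39*129 = 5031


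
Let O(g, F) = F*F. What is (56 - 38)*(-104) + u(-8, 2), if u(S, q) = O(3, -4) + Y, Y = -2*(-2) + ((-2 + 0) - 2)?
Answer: -1856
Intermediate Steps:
O(g, F) = F²
Y = 0 (Y = 4 + (-2 - 2) = 4 - 4 = 0)
u(S, q) = 16 (u(S, q) = (-4)² + 0 = 16 + 0 = 16)
(56 - 38)*(-104) + u(-8, 2) = (56 - 38)*(-104) + 16 = 18*(-104) + 16 = -1872 + 16 = -1856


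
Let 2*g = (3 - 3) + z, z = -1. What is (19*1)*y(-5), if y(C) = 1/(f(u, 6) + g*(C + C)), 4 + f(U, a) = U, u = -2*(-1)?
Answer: 19/3 ≈ 6.3333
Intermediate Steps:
u = 2
f(U, a) = -4 + U
g = -½ (g = ((3 - 3) - 1)/2 = (0 - 1)/2 = (½)*(-1) = -½ ≈ -0.50000)
y(C) = 1/(-2 - C) (y(C) = 1/((-4 + 2) - (C + C)/2) = 1/(-2 - C))
(19*1)*y(-5) = (19*1)*(-1/(2 - 5)) = 19*(-1/(-3)) = 19*(-1*(-⅓)) = 19*(⅓) = 19/3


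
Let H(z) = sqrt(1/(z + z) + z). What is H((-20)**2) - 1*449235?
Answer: -449235 + sqrt(640002)/40 ≈ -4.4922e+5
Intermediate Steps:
H(z) = sqrt(z + 1/(2*z)) (H(z) = sqrt(1/(2*z) + z) = sqrt(z + 1/(2*z)))
H((-20)**2) - 1*449235 = sqrt(2/((-20)**2) + 4*(-20)**2)/2 - 1*449235 = sqrt(2/400 + 4*400)/2 - 449235 = sqrt(2*(1/400) + 1600)/2 - 449235 = sqrt(1/200 + 1600)/2 - 449235 = sqrt(320001/200)/2 - 449235 = (sqrt(640002)/20)/2 - 449235 = sqrt(640002)/40 - 449235 = -449235 + sqrt(640002)/40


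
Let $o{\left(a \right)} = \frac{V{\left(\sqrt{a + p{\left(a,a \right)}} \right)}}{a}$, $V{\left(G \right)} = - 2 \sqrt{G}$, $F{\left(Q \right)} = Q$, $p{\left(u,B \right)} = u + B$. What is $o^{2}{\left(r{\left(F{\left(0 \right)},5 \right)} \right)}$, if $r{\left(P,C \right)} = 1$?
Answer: $4 \sqrt{3} \approx 6.9282$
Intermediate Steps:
$p{\left(u,B \right)} = B + u$
$o{\left(a \right)} = - \frac{2 \sqrt[4]{3}}{a^{\frac{3}{4}}}$ ($o{\left(a \right)} = \frac{\left(-2\right) \sqrt{\sqrt{a + \left(a + a\right)}}}{a} = \frac{\left(-2\right) \sqrt{\sqrt{a + 2 a}}}{a} = \frac{\left(-2\right) \sqrt{\sqrt{3 a}}}{a} = \frac{\left(-2\right) \sqrt{\sqrt{3} \sqrt{a}}}{a} = \frac{\left(-2\right) \sqrt[4]{3} \sqrt[4]{a}}{a} = - \frac{2 \sqrt[4]{3}}{a^{\frac{3}{4}}}$)
$o^{2}{\left(r{\left(F{\left(0 \right)},5 \right)} \right)} = \left(- 2 \sqrt[4]{3} \cdot 1^{-3/4}\right)^{2} = \left(\left(-2\right) \sqrt[4]{3} \cdot 1\right)^{2} = \left(- 2 \sqrt[4]{3}\right)^{2} = 4 \sqrt{3}$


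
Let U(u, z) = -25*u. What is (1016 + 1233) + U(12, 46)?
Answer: 1949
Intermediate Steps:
(1016 + 1233) + U(12, 46) = (1016 + 1233) - 25*12 = 2249 - 300 = 1949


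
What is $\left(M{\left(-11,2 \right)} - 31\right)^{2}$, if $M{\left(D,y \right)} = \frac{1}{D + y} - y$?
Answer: $\frac{88804}{81} \approx 1096.3$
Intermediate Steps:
$\left(M{\left(-11,2 \right)} - 31\right)^{2} = \left(\frac{1 - 2^{2} - \left(-11\right) 2}{-11 + 2} - 31\right)^{2} = \left(\frac{1 - 4 + 22}{-9} - 31\right)^{2} = \left(- \frac{1 - 4 + 22}{9} - 31\right)^{2} = \left(\left(- \frac{1}{9}\right) 19 - 31\right)^{2} = \left(- \frac{19}{9} - 31\right)^{2} = \left(- \frac{298}{9}\right)^{2} = \frac{88804}{81}$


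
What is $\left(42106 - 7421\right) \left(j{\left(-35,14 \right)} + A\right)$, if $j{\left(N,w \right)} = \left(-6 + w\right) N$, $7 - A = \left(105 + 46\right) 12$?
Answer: $-72318225$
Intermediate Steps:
$A = -1805$ ($A = 7 - \left(105 + 46\right) 12 = 7 - 151 \cdot 12 = 7 - 1812 = -1805$)
$j{\left(N,w \right)} = N \left(-6 + w\right)$
$\left(42106 - 7421\right) \left(j{\left(-35,14 \right)} + A\right) = \left(42106 - 7421\right) \left(- 35 \left(-6 + 14\right) - 1805\right) = 34685 \left(\left(-35\right) 8 - 1805\right) = 34685 \left(-280 - 1805\right) = 34685 \left(-2085\right) = -72318225$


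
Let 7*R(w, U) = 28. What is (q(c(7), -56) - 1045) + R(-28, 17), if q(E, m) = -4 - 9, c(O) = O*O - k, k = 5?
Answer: -1054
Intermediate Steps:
R(w, U) = 4 (R(w, U) = (⅐)*28 = 4)
c(O) = -5 + O² (c(O) = O*O - 1*5 = O² - 5 = -5 + O²)
q(E, m) = -13
(q(c(7), -56) - 1045) + R(-28, 17) = (-13 - 1045) + 4 = -1058 + 4 = -1054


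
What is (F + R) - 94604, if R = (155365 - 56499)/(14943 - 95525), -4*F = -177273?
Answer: -8104450345/161164 ≈ -50287.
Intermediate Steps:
F = 177273/4 (F = -1/4*(-177273) = 177273/4 ≈ 44318.)
R = -49433/40291 (R = 98866/(-80582) = 98866*(-1/80582) = -49433/40291 ≈ -1.2269)
(F + R) - 94604 = (177273/4 - 49433/40291) - 94604 = 7142308711/161164 - 94604 = -8104450345/161164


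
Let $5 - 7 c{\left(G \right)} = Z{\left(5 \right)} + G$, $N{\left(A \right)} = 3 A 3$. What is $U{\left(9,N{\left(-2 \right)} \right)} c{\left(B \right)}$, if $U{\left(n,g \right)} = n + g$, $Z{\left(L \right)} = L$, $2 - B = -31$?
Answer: $\frac{297}{7} \approx 42.429$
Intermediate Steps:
$B = 33$ ($B = 2 - -31 = 2 + 31 = 33$)
$N{\left(A \right)} = 9 A$
$U{\left(n,g \right)} = g + n$
$c{\left(G \right)} = - \frac{G}{7}$ ($c{\left(G \right)} = \frac{5}{7} - \frac{5 + G}{7} = \frac{5}{7} - \left(\frac{5}{7} + \frac{G}{7}\right) = - \frac{G}{7}$)
$U{\left(9,N{\left(-2 \right)} \right)} c{\left(B \right)} = \left(9 \left(-2\right) + 9\right) \left(\left(- \frac{1}{7}\right) 33\right) = \left(-18 + 9\right) \left(- \frac{33}{7}\right) = \left(-9\right) \left(- \frac{33}{7}\right) = \frac{297}{7}$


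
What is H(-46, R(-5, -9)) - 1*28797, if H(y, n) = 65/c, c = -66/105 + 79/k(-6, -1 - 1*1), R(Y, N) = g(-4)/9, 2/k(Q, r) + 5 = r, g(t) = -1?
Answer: -558637553/19399 ≈ -28797.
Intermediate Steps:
k(Q, r) = 2/(-5 + r)
R(Y, N) = -⅑ (R(Y, N) = -1/9 = -1*⅑ = -⅑)
c = -19399/70 (c = -66/105 + 79/((2/(-5 + (-1 - 1*1)))) = -66*1/105 + 79/((2/(-5 + (-1 - 1)))) = -22/35 + 79/((2/(-5 - 2))) = -22/35 + 79/((2/(-7))) = -22/35 + 79/((2*(-⅐))) = -22/35 + 79/(-2/7) = -22/35 + 79*(-7/2) = -22/35 - 553/2 = -19399/70 ≈ -277.13)
H(y, n) = -4550/19399 (H(y, n) = 65/(-19399/70) = 65*(-70/19399) = -4550/19399)
H(-46, R(-5, -9)) - 1*28797 = -4550/19399 - 1*28797 = -4550/19399 - 28797 = -558637553/19399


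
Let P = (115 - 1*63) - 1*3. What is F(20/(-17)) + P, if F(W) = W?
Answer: 813/17 ≈ 47.824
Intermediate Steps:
P = 49 (P = (115 - 63) - 3 = 52 - 3 = 49)
F(20/(-17)) + P = 20/(-17) + 49 = 20*(-1/17) + 49 = -20/17 + 49 = 813/17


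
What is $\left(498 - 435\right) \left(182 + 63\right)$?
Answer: $15435$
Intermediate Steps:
$\left(498 - 435\right) \left(182 + 63\right) = 63 \cdot 245 = 15435$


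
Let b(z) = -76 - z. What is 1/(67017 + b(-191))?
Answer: 1/67132 ≈ 1.4896e-5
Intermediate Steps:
1/(67017 + b(-191)) = 1/(67017 + (-76 - 1*(-191))) = 1/(67017 + (-76 + 191)) = 1/(67017 + 115) = 1/67132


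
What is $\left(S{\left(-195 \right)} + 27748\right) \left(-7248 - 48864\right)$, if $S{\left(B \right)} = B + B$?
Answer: $-1535112096$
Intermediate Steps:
$S{\left(B \right)} = 2 B$
$\left(S{\left(-195 \right)} + 27748\right) \left(-7248 - 48864\right) = \left(2 \left(-195\right) + 27748\right) \left(-7248 - 48864\right) = \left(-390 + 27748\right) \left(-56112\right) = 27358 \left(-56112\right) = -1535112096$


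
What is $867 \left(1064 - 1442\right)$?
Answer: $-327726$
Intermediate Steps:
$867 \left(1064 - 1442\right) = 867 \left(-378\right) = -327726$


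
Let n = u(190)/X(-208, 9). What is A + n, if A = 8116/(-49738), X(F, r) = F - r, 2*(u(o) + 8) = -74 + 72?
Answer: -656765/5396573 ≈ -0.12170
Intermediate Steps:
u(o) = -9 (u(o) = -8 + (-74 + 72)/2 = -8 + (½)*(-2) = -8 - 1 = -9)
A = -4058/24869 (A = 8116*(-1/49738) = -4058/24869 ≈ -0.16318)
n = 9/217 (n = -9/(-208 - 1*9) = -9/(-208 - 9) = -9/(-217) = -9*(-1/217) = 9/217 ≈ 0.041475)
A + n = -4058/24869 + 9/217 = -656765/5396573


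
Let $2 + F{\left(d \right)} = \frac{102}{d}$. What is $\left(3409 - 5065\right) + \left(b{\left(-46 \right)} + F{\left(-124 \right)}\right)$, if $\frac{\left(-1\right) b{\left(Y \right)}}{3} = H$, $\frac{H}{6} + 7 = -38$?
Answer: $- \frac{52627}{62} \approx -848.82$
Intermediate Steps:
$H = -270$ ($H = -42 + 6 \left(-38\right) = -42 - 228 = -270$)
$b{\left(Y \right)} = 810$ ($b{\left(Y \right)} = \left(-3\right) \left(-270\right) = 810$)
$F{\left(d \right)} = -2 + \frac{102}{d}$
$\left(3409 - 5065\right) + \left(b{\left(-46 \right)} + F{\left(-124 \right)}\right) = \left(3409 - 5065\right) + \left(810 - \left(2 - \frac{102}{-124}\right)\right) = \left(3409 - 5065\right) + \left(810 + \left(-2 + 102 \left(- \frac{1}{124}\right)\right)\right) = -1656 + \left(810 - \frac{175}{62}\right) = -1656 + \frac{50045}{62} = - \frac{52627}{62}$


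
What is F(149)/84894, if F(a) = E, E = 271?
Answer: 271/84894 ≈ 0.0031922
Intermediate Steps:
F(a) = 271
F(149)/84894 = 271/84894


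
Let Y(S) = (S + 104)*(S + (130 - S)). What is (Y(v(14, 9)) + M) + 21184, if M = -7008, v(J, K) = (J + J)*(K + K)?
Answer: 93216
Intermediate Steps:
v(J, K) = 4*J*K (v(J, K) = (2*J)*(2*K) = 4*J*K)
Y(S) = 13520 + 130*S (Y(S) = (104 + S)*130 = 13520 + 130*S)
(Y(v(14, 9)) + M) + 21184 = ((13520 + 130*(4*14*9)) - 7008) + 21184 = ((13520 + 130*504) - 7008) + 21184 = ((13520 + 65520) - 7008) + 21184 = (79040 - 7008) + 21184 = 72032 + 21184 = 93216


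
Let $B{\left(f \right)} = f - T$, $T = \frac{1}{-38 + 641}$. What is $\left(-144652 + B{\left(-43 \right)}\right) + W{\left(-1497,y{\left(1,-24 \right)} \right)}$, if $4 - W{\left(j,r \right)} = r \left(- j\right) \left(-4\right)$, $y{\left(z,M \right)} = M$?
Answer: $- \frac{173907010}{603} \approx -2.884 \cdot 10^{5}$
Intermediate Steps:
$W{\left(j,r \right)} = 4 - 4 j r$ ($W{\left(j,r \right)} = 4 - r \left(- j\right) \left(-4\right) = 4 - - j r \left(-4\right) = 4 - 4 j r$)
$T = \frac{1}{603} \approx 0.0016584$
$B{\left(f \right)} = - \frac{1}{603} + f$ ($B{\left(f \right)} = f - \frac{1}{603} = - \frac{1}{603} + f$)
$\left(-144652 + B{\left(-43 \right)}\right) + W{\left(-1497,y{\left(1,-24 \right)} \right)} = \left(-144652 - \frac{25930}{603}\right) + \left(4 - \left(-5988\right) \left(-24\right)\right) = \left(-144652 - \frac{25930}{603}\right) + \left(4 - 143712\right) = - \frac{87251086}{603} - 143708 = - \frac{173907010}{603}$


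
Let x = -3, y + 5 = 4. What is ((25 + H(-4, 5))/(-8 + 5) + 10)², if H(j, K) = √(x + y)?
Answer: 7/3 - 20*I/9 ≈ 2.3333 - 2.2222*I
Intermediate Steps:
y = -1 (y = -5 + 4 = -1)
H(j, K) = 2*I (H(j, K) = √(-3 - 1) = √(-4) = 2*I)
((25 + H(-4, 5))/(-8 + 5) + 10)² = ((25 + 2*I)/(-8 + 5) + 10)² = ((25 + 2*I)/(-3) + 10)² = ((25 + 2*I)*(-⅓) + 10)² = ((-25/3 - 2*I/3) + 10)² = (5/3 - 2*I/3)²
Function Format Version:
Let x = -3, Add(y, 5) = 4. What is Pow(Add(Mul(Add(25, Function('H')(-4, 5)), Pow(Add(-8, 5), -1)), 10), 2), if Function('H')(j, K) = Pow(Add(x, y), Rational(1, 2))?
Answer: Add(Rational(7, 3), Mul(Rational(-20, 9), I)) ≈ Add(2.3333, Mul(-2.2222, I))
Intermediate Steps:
y = -1 (y = Add(-5, 4) = -1)
Function('H')(j, K) = Mul(2, I) (Function('H')(j, K) = Pow(Add(-3, -1), Rational(1, 2)) = Pow(-4, Rational(1, 2)) = Mul(2, I))
Pow(Add(Mul(Add(25, Function('H')(-4, 5)), Pow(Add(-8, 5), -1)), 10), 2) = Pow(Add(Mul(Add(25, Mul(2, I)), Pow(Add(-8, 5), -1)), 10), 2) = Pow(Add(Mul(Add(25, Mul(2, I)), Pow(-3, -1)), 10), 2) = Pow(Add(Mul(Add(25, Mul(2, I)), Rational(-1, 3)), 10), 2) = Pow(Add(Add(Rational(-25, 3), Mul(Rational(-2, 3), I)), 10), 2) = Pow(Add(Rational(5, 3), Mul(Rational(-2, 3), I)), 2)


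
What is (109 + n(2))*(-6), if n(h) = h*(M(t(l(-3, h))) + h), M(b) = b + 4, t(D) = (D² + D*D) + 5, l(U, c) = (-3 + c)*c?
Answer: -882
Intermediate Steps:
l(U, c) = c*(-3 + c)
t(D) = 5 + 2*D² (t(D) = (D² + D²) + 5 = 2*D² + 5 = 5 + 2*D²)
M(b) = 4 + b
n(h) = h*(9 + h + 2*h²*(-3 + h)²) (n(h) = h*((4 + (5 + 2*(h*(-3 + h))²)) + h) = h*((4 + (5 + 2*(h²*(-3 + h)²))) + h) = h*((4 + (5 + 2*h²*(-3 + h)²)) + h) = h*((9 + 2*h²*(-3 + h)²) + h) = h*(9 + h + 2*h²*(-3 + h)²))
(109 + n(2))*(-6) = (109 + 2*(9 + 2 + 2*2²*(-3 + 2)²))*(-6) = (109 + 2*(9 + 2 + 2*4*(-1)²))*(-6) = (109 + 2*(9 + 2 + 2*4*1))*(-6) = (109 + 2*(9 + 2 + 8))*(-6) = (109 + 2*19)*(-6) = (109 + 38)*(-6) = 147*(-6) = -882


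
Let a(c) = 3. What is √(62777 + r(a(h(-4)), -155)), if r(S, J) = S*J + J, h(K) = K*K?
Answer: √62157 ≈ 249.31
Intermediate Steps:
h(K) = K²
r(S, J) = J + J*S (r(S, J) = J*S + J = J + J*S)
√(62777 + r(a(h(-4)), -155)) = √(62777 - 155*(1 + 3)) = √(62777 - 155*4) = √(62777 - 620) = √62157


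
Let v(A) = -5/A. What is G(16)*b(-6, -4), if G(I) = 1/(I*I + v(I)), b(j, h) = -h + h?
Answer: 0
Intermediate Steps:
b(j, h) = 0
G(I) = 1/(I² - 5/I) (G(I) = 1/(I*I - 5/I) = 1/(I² - 5/I))
G(16)*b(-6, -4) = (16/(-5 + 16³))*0 = (16/(-5 + 4096))*0 = (16/4091)*0 = 0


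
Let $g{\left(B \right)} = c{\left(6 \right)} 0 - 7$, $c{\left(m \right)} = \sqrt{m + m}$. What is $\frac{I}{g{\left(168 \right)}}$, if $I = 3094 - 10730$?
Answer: $\frac{7636}{7} \approx 1090.9$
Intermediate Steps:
$I = -7636$
$c{\left(m \right)} = \sqrt{2} \sqrt{m}$ ($c{\left(m \right)} = \sqrt{2 m} = \sqrt{2} \sqrt{m}$)
$g{\left(B \right)} = -7$ ($g{\left(B \right)} = \sqrt{2} \sqrt{6} \cdot 0 - 7 = 2 \sqrt{3} \cdot 0 - 7 = 0 - 7 = -7$)
$\frac{I}{g{\left(168 \right)}} = - \frac{7636}{-7} = \left(-7636\right) \left(- \frac{1}{7}\right) = \frac{7636}{7}$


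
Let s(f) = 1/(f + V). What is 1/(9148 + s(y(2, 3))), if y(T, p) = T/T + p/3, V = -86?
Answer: 84/768431 ≈ 0.00010931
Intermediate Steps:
y(T, p) = 1 + p/3 (y(T, p) = 1 + p*(1/3) = 1 + p/3)
s(f) = 1/(-86 + f) (s(f) = 1/(f - 86) = 1/(-86 + f))
1/(9148 + s(y(2, 3))) = 1/(9148 + 1/(-86 + (1 + (1/3)*3))) = 1/(9148 + 1/(-86 + (1 + 1))) = 1/(9148 + 1/(-86 + 2)) = 1/(9148 + 1/(-84)) = 1/(9148 - 1/84) = 1/(768431/84) = 84/768431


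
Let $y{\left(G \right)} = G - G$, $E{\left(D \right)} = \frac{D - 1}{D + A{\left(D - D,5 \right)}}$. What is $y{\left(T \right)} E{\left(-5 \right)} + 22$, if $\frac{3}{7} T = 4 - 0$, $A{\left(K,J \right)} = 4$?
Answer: $22$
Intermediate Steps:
$T = \frac{28}{3}$ ($T = \frac{7 \left(4 - 0\right)}{3} = \frac{7 \left(4 + 0\right)}{3} = \frac{7}{3} \cdot 4 = \frac{28}{3} \approx 9.3333$)
$E{\left(D \right)} = \frac{-1 + D}{4 + D}$ ($E{\left(D \right)} = \frac{D - 1}{D + 4} = \frac{-1 + D}{4 + D}$)
$y{\left(G \right)} = 0$
$y{\left(T \right)} E{\left(-5 \right)} + 22 = 0 \frac{-1 - 5}{4 - 5} + 22 = 0 \frac{1}{-1} \left(-6\right) + 22 = 0 \left(\left(-1\right) \left(-6\right)\right) + 22 = 0 \cdot 6 + 22 = 0 + 22 = 22$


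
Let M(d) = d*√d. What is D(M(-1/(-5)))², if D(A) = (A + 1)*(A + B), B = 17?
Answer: 4560376/15625 + 76536*√5/3125 ≈ 346.63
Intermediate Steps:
M(d) = d^(3/2)
D(A) = (1 + A)*(17 + A) (D(A) = (A + 1)*(A + 17) = (1 + A)*(17 + A))
D(M(-1/(-5)))² = (17 + ((-1/(-5))^(3/2))² + 18*(-1/(-5))^(3/2))² = (17 + ((-1*(-⅕))^(3/2))² + 18*(-1*(-⅕))^(3/2))² = (17 + ((⅕)^(3/2))² + 18*(⅕)^(3/2))² = (17 + (√5/25)² + 18*(√5/25))² = (17 + 1/125 + 18*√5/25)² = (2126/125 + 18*√5/25)²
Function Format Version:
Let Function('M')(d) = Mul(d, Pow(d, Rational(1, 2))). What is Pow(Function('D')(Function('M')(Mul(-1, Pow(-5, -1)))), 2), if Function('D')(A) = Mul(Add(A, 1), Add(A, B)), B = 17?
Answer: Add(Rational(4560376, 15625), Mul(Rational(76536, 3125), Pow(5, Rational(1, 2)))) ≈ 346.63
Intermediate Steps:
Function('M')(d) = Pow(d, Rational(3, 2))
Function('D')(A) = Mul(Add(1, A), Add(17, A)) (Function('D')(A) = Mul(Add(A, 1), Add(A, 17)) = Mul(Add(1, A), Add(17, A)))
Pow(Function('D')(Function('M')(Mul(-1, Pow(-5, -1)))), 2) = Pow(Add(17, Pow(Pow(Mul(-1, Pow(-5, -1)), Rational(3, 2)), 2), Mul(18, Pow(Mul(-1, Pow(-5, -1)), Rational(3, 2)))), 2) = Pow(Add(17, Pow(Pow(Mul(-1, Rational(-1, 5)), Rational(3, 2)), 2), Mul(18, Pow(Mul(-1, Rational(-1, 5)), Rational(3, 2)))), 2) = Pow(Add(17, Pow(Pow(Rational(1, 5), Rational(3, 2)), 2), Mul(18, Pow(Rational(1, 5), Rational(3, 2)))), 2) = Pow(Add(17, Pow(Mul(Rational(1, 25), Pow(5, Rational(1, 2))), 2), Mul(18, Mul(Rational(1, 25), Pow(5, Rational(1, 2))))), 2) = Pow(Add(17, Rational(1, 125), Mul(Rational(18, 25), Pow(5, Rational(1, 2)))), 2) = Pow(Add(Rational(2126, 125), Mul(Rational(18, 25), Pow(5, Rational(1, 2)))), 2)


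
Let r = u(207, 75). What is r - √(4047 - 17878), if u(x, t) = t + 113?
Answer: 188 - I*√13831 ≈ 188.0 - 117.61*I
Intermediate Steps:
u(x, t) = 113 + t
r = 188 (r = 113 + 75 = 188)
r - √(4047 - 17878) = 188 - √(4047 - 17878) = 188 - √(-13831) = 188 - I*√13831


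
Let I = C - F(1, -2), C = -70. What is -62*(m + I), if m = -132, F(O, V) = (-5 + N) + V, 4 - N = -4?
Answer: 12586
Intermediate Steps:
N = 8 (N = 4 - 1*(-4) = 4 + 4 = 8)
F(O, V) = 3 + V (F(O, V) = (-5 + 8) + V = 3 + V)
I = -71 (I = -70 - (3 - 2) = -70 - 1*1 = -70 - 1 = -71)
-62*(m + I) = -62*(-132 - 71) = -62*(-203) = 12586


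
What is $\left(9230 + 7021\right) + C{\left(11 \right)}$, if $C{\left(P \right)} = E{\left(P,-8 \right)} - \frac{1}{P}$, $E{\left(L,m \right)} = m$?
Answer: $\frac{178672}{11} \approx 16243.0$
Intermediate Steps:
$C{\left(P \right)} = -8 - \frac{1}{P}$
$\left(9230 + 7021\right) + C{\left(11 \right)} = \left(9230 + 7021\right) - \frac{89}{11} = 16251 - \frac{89}{11} = \frac{178672}{11}$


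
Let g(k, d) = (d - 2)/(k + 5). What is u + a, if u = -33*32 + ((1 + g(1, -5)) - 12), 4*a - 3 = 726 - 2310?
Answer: -17561/12 ≈ -1463.4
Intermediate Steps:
a = -1581/4 (a = 3/4 + (726 - 2310)/4 = 3/4 + (1/4)*(-1584) = 3/4 - 396 = -1581/4 ≈ -395.25)
g(k, d) = (-2 + d)/(5 + k)
u = -6409/6 (u = -33*32 + ((1 + (-2 - 5)/(5 + 1)) - 12) = -1056 + ((1 - 7/6) - 12) = -1056 + (-1/6 - 12) = -1056 - 73/6 = -6409/6 ≈ -1068.2)
u + a = -6409/6 - 1581/4 = -17561/12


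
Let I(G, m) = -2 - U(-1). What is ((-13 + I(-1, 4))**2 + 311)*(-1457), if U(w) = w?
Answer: -738699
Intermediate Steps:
I(G, m) = -1 (I(G, m) = -2 - 1*(-1) = -2 + 1 = -1)
((-13 + I(-1, 4))**2 + 311)*(-1457) = ((-13 - 1)**2 + 311)*(-1457) = ((-14)**2 + 311)*(-1457) = (196 + 311)*(-1457) = 507*(-1457) = -738699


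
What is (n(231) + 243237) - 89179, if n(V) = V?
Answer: 154289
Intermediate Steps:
(n(231) + 243237) - 89179 = (231 + 243237) - 89179 = 243468 - 89179 = 154289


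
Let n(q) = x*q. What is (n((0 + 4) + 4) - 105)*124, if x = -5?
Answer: -17980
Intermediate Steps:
n(q) = -5*q
(n((0 + 4) + 4) - 105)*124 = (-5*((0 + 4) + 4) - 105)*124 = (-5*(4 + 4) - 105)*124 = (-5*8 - 105)*124 = (-40 - 105)*124 = -145*124 = -17980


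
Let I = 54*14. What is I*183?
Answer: 138348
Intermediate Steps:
I = 756
I*183 = 756*183 = 138348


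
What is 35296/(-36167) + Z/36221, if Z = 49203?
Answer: 501068485/1310004907 ≈ 0.38249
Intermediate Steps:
35296/(-36167) + Z/36221 = 35296/(-36167) + 49203/36221 = 35296*(-1/36167) + 49203*(1/36221) = -35296/36167 + 49203/36221 = 501068485/1310004907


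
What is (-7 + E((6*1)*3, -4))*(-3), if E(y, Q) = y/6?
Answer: 12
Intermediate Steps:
E(y, Q) = y/6 (E(y, Q) = y*(1/6) = y/6)
(-7 + E((6*1)*3, -4))*(-3) = (-7 + ((6*1)*3)/6)*(-3) = (-7 + (6*3)/6)*(-3) = (-7 + (1/6)*18)*(-3) = (-7 + 3)*(-3) = -4*(-3) = 12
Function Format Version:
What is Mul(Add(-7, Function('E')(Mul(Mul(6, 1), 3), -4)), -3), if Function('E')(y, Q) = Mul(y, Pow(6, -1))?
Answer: 12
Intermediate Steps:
Function('E')(y, Q) = Mul(Rational(1, 6), y) (Function('E')(y, Q) = Mul(y, Rational(1, 6)) = Mul(Rational(1, 6), y))
Mul(Add(-7, Function('E')(Mul(Mul(6, 1), 3), -4)), -3) = Mul(Add(-7, Mul(Rational(1, 6), Mul(Mul(6, 1), 3))), -3) = Mul(Add(-7, Mul(Rational(1, 6), Mul(6, 3))), -3) = Mul(Add(-7, Mul(Rational(1, 6), 18)), -3) = Mul(Add(-7, 3), -3) = Mul(-4, -3) = 12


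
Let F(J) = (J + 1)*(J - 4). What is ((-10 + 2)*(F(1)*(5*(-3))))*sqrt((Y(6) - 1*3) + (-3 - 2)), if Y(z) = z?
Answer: -720*I*sqrt(2) ≈ -1018.2*I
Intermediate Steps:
F(J) = (1 + J)*(-4 + J)
((-10 + 2)*(F(1)*(5*(-3))))*sqrt((Y(6) - 1*3) + (-3 - 2)) = ((-10 + 2)*((-4 + 1**2 - 3*1)*(5*(-3))))*sqrt((6 - 1*3) + (-3 - 2)) = (-8*(-4 + 1 - 3)*(-15))*sqrt((6 - 3) - 5) = (-(-48)*(-15))*sqrt(3 - 5) = (-8*90)*sqrt(-2) = -720*I*sqrt(2)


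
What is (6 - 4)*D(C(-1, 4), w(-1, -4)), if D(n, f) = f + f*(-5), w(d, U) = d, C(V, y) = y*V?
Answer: 8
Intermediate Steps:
C(V, y) = V*y
D(n, f) = -4*f (D(n, f) = f - 5*f = -4*f)
(6 - 4)*D(C(-1, 4), w(-1, -4)) = (6 - 4)*(-4*(-1)) = 2*4 = 8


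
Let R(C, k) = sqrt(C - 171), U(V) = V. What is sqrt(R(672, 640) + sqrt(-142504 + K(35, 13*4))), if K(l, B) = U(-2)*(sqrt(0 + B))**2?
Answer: sqrt(sqrt(501) + 4*I*sqrt(8913)) ≈ 14.154 + 13.34*I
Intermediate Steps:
R(C, k) = sqrt(-171 + C)
K(l, B) = -2*B
sqrt(R(672, 640) + sqrt(-142504 + K(35, 13*4))) = sqrt(sqrt(-171 + 672) + sqrt(-142504 - 26*4)) = sqrt(sqrt(501) + sqrt(-142504 - 2*52)) = sqrt(sqrt(501) + sqrt(-142504 - 104)) = sqrt(sqrt(501) + sqrt(-142608)) = sqrt(sqrt(501) + 4*I*sqrt(8913))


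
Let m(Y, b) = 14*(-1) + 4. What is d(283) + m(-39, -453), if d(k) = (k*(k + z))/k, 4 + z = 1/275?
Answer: 73976/275 ≈ 269.00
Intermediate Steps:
z = -1099/275 (z = -4 + 1/275 = -1099/275 ≈ -3.9964)
m(Y, b) = -10 (m(Y, b) = -14 + 4 = -10)
d(k) = -1099/275 + k (d(k) = (k*(k - 1099/275))/k = (k*(-1099/275 + k))/k = -1099/275 + k)
d(283) + m(-39, -453) = (-1099/275 + 283) - 10 = 76726/275 - 10 = 73976/275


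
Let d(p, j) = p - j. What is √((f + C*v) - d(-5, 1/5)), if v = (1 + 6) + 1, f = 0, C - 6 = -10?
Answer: I*√670/5 ≈ 5.1769*I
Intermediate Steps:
C = -4 (C = 6 - 10 = -4)
v = 8 (v = 7 + 1 = 8)
√((f + C*v) - d(-5, 1/5)) = √((0 - 4*8) - (-5 - 1/5)) = √((0 - 32) - (-5 - 1*⅕)) = √(-32 - (-5 - ⅕)) = √(-32 - 1*(-26/5)) = √(-32 + 26/5) = √(-134/5) = I*√670/5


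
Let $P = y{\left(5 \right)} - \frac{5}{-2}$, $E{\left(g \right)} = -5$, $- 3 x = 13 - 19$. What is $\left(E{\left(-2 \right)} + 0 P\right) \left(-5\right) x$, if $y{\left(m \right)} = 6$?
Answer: $50$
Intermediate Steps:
$x = 2$ ($x = - \frac{13 - 19}{3} = \left(- \frac{1}{3}\right) \left(-6\right) = 2$)
$P = \frac{17}{2}$ ($P = 6 - \frac{5}{-2} = 6 - - \frac{5}{2} = 6 + \frac{5}{2} = \frac{17}{2} \approx 8.5$)
$\left(E{\left(-2 \right)} + 0 P\right) \left(-5\right) x = \left(-5 + 0 \cdot \frac{17}{2}\right) \left(-5\right) 2 = \left(-5 + 0\right) \left(-5\right) 2 = \left(-5\right) \left(-5\right) 2 = 25 \cdot 2 = 50$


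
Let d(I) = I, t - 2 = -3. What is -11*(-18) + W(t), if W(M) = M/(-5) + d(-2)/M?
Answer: 1001/5 ≈ 200.20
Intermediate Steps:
t = -1 (t = 2 - 3 = -1)
W(M) = -2/M - M/5 (W(M) = M/(-5) - 2/M = M*(-⅕) - 2/M = -M/5 - 2/M = -2/M - M/5)
-11*(-18) + W(t) = -11*(-18) + (-2/(-1) - ⅕*(-1)) = 198 + (-2*(-1) + ⅕) = 198 + (2 + ⅕) = 198 + 11/5 = 1001/5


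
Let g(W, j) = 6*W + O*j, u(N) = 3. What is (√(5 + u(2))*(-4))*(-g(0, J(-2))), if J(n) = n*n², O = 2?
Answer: -128*√2 ≈ -181.02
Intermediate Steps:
J(n) = n³
g(W, j) = 2*j + 6*W (g(W, j) = 6*W + 2*j = 2*j + 6*W)
(√(5 + u(2))*(-4))*(-g(0, J(-2))) = (√(5 + 3)*(-4))*(-(2*(-2)³ + 6*0)) = (√8*(-4))*(-(2*(-8) + 0)) = ((2*√2)*(-4))*(-(-16 + 0)) = (-8*√2)*(-1*(-16)) = -8*√2*16 = -128*√2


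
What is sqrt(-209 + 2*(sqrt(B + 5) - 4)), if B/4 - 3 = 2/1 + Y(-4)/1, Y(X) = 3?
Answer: sqrt(-217 + 2*sqrt(37)) ≈ 14.312*I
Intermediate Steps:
B = 32 (B = 12 + 4*(2/1 + 3/1) = 12 + 4*(2*1 + 3*1) = 12 + 4*(2 + 3) = 12 + 4*5 = 12 + 20 = 32)
sqrt(-209 + 2*(sqrt(B + 5) - 4)) = sqrt(-209 + 2*(sqrt(32 + 5) - 4)) = sqrt(-209 + 2*(sqrt(37) - 4)) = sqrt(-209 + 2*(-4 + sqrt(37))) = sqrt(-209 + (-8 + 2*sqrt(37))) = sqrt(-217 + 2*sqrt(37))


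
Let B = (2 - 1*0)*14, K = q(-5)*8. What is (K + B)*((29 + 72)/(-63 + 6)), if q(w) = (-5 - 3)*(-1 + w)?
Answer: -41612/57 ≈ -730.04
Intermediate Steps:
q(w) = 8 - 8*w (q(w) = -8*(-1 + w) = 8 - 8*w)
K = 384 (K = (8 - 8*(-5))*8 = (8 + 40)*8 = 48*8 = 384)
B = 28 (B = (2 + 0)*14 = 2*14 = 28)
(K + B)*((29 + 72)/(-63 + 6)) = (384 + 28)*((29 + 72)/(-63 + 6)) = 412*(101/(-57)) = 412*(101*(-1/57)) = 412*(-101/57) = -41612/57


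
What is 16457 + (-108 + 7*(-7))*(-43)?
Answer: 23208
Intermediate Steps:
16457 + (-108 + 7*(-7))*(-43) = 16457 + (-108 - 49)*(-43) = 16457 - 157*(-43) = 16457 + 6751 = 23208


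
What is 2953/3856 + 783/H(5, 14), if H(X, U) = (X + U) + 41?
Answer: 266369/19280 ≈ 13.816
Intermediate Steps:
H(X, U) = 41 + U + X (H(X, U) = (U + X) + 41 = 41 + U + X)
2953/3856 + 783/H(5, 14) = 2953/3856 + 783/(41 + 14 + 5) = 2953*(1/3856) + 783/60 = 2953/3856 + 783*(1/60) = 2953/3856 + 261/20 = 266369/19280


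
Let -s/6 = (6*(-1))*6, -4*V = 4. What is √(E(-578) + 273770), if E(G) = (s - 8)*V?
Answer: √273562 ≈ 523.03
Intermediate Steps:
V = -1 (V = -¼*4 = -1)
s = 216 (s = -6*6*(-1)*6 = -(-36)*6 = -6*(-36) = 216)
E(G) = -208 (E(G) = (216 - 8)*(-1) = 208*(-1) = -208)
√(E(-578) + 273770) = √(-208 + 273770) = √273562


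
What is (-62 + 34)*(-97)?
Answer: 2716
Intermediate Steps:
(-62 + 34)*(-97) = -28*(-97) = 2716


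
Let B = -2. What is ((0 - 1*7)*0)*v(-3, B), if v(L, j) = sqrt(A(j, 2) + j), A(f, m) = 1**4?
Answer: 0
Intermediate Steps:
A(f, m) = 1
v(L, j) = sqrt(1 + j)
((0 - 1*7)*0)*v(-3, B) = ((0 - 1*7)*0)*sqrt(1 - 2) = ((0 - 7)*0)*sqrt(-1) = (-7*0)*I = 0*I = 0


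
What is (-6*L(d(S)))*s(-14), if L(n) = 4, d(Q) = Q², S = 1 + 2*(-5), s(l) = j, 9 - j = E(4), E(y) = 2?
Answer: -168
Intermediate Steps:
j = 7 (j = 9 - 1*2 = 9 - 2 = 7)
s(l) = 7
S = -9 (S = 1 - 10 = -9)
(-6*L(d(S)))*s(-14) = -6*4*7 = -24*7 = -168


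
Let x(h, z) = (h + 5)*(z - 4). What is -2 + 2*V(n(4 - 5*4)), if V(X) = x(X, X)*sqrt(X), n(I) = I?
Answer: -2 + 1760*I ≈ -2.0 + 1760.0*I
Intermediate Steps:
x(h, z) = (-4 + z)*(5 + h) (x(h, z) = (5 + h)*(-4 + z) = (-4 + z)*(5 + h))
V(X) = sqrt(X)*(-20 + X + X**2) (V(X) = (-20 - 4*X + 5*X + X*X)*sqrt(X) = (-20 - 4*X + 5*X + X**2)*sqrt(X) = (-20 + X + X**2)*sqrt(X) = sqrt(X)*(-20 + X + X**2))
-2 + 2*V(n(4 - 5*4)) = -2 + 2*(sqrt(4 - 5*4)*(-20 + (4 - 5*4) + (4 - 5*4)**2)) = -2 + 2*(sqrt(4 - 20)*(-20 + (4 - 20) + (4 - 20)**2)) = -2 + 2*(sqrt(-16)*(-20 - 16 + (-16)**2)) = -2 + 2*((4*I)*(-20 - 16 + 256)) = -2 + 2*((4*I)*220) = -2 + 2*(880*I) = -2 + 1760*I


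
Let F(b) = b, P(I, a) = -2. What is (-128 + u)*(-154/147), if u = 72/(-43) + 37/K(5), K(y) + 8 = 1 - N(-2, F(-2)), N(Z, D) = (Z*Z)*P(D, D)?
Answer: 87670/903 ≈ 97.088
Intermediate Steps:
N(Z, D) = -2*Z² (N(Z, D) = (Z*Z)*(-2) = Z²*(-2) = -2*Z²)
K(y) = 1 (K(y) = -8 + (1 - (-2)*(-2)²) = -8 + (1 - (-2)*4) = -8 + (1 - 1*(-8)) = -8 + (1 + 8) = -8 + 9 = 1)
u = 1519/43 (u = 72/(-43) + 37/1 = 72*(-1/43) + 37*1 = -72/43 + 37 = 1519/43 ≈ 35.326)
(-128 + u)*(-154/147) = (-128 + 1519/43)*(-154/147) = -(-613690)/(43*147) = -3985/43*(-22/21) = 87670/903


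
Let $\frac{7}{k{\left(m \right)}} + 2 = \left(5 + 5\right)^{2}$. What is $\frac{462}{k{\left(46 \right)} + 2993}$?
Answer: $\frac{6468}{41903} \approx 0.15436$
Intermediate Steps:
$k{\left(m \right)} = \frac{1}{14}$ ($k{\left(m \right)} = \frac{7}{-2 + \left(5 + 5\right)^{2}} = \frac{7}{-2 + 10^{2}} = \frac{7}{-2 + 100} = \frac{7}{98} = 7 \cdot \frac{1}{98} = \frac{1}{14}$)
$\frac{462}{k{\left(46 \right)} + 2993} = \frac{462}{\frac{1}{14} + 2993} = \frac{462}{\frac{41903}{14}} = 462 \cdot \frac{14}{41903} = \frac{6468}{41903}$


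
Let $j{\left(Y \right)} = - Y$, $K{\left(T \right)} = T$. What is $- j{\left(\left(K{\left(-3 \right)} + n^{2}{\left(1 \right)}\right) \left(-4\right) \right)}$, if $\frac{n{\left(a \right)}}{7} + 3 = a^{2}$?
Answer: $-772$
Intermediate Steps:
$n{\left(a \right)} = -21 + 7 a^{2}$
$- j{\left(\left(K{\left(-3 \right)} + n^{2}{\left(1 \right)}\right) \left(-4\right) \right)} = - \left(-1\right) \left(-3 + \left(-21 + 7 \cdot 1^{2}\right)^{2}\right) \left(-4\right) = - \left(-1\right) \left(-3 + \left(-21 + 7 \cdot 1\right)^{2}\right) \left(-4\right) = - \left(-1\right) \left(-3 + \left(-21 + 7\right)^{2}\right) \left(-4\right) = - \left(-1\right) \left(-3 + \left(-14\right)^{2}\right) \left(-4\right) = - \left(-1\right) \left(-3 + 196\right) \left(-4\right) = - \left(-1\right) 193 \left(-4\right) = - \left(-1\right) \left(-772\right) = \left(-1\right) 772 = -772$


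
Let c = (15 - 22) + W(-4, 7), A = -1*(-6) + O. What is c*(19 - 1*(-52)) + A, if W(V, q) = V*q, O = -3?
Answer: -2482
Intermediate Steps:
A = 3 (A = -1*(-6) - 3 = 6 - 3 = 3)
c = -35 (c = (15 - 22) - 4*7 = -7 - 28 = -35)
c*(19 - 1*(-52)) + A = -35*(19 - 1*(-52)) + 3 = -35*(19 + 52) + 3 = -35*71 + 3 = -2485 + 3 = -2482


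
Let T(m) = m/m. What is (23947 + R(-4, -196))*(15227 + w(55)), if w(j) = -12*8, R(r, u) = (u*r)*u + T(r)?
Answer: -1962732796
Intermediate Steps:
T(m) = 1
R(r, u) = 1 + r*u² (R(r, u) = (u*r)*u + 1 = (r*u)*u + 1 = r*u² + 1 = 1 + r*u²)
w(j) = -96
(23947 + R(-4, -196))*(15227 + w(55)) = (23947 + (1 - 4*(-196)²))*(15227 - 96) = (23947 + (1 - 4*38416))*15131 = (23947 + (1 - 153664))*15131 = (23947 - 153663)*15131 = -129716*15131 = -1962732796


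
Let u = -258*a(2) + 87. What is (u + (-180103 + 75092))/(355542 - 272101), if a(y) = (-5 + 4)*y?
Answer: -104408/83441 ≈ -1.2513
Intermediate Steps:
a(y) = -y
u = 603 (u = -(-258)*2 + 87 = -258*(-2) + 87 = 516 + 87 = 603)
(u + (-180103 + 75092))/(355542 - 272101) = (603 + (-180103 + 75092))/(355542 - 272101) = (603 - 105011)/83441 = -104408*1/83441 = -104408/83441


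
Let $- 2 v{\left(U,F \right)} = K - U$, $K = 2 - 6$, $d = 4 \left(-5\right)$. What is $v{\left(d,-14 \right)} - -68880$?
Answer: $68872$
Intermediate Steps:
$d = -20$
$K = -4$ ($K = 2 - 6 = -4$)
$v{\left(U,F \right)} = 2 + \frac{U}{2}$ ($v{\left(U,F \right)} = - \frac{-4 - U}{2} = 2 + \frac{U}{2}$)
$v{\left(d,-14 \right)} - -68880 = \left(2 + \frac{1}{2} \left(-20\right)\right) - -68880 = \left(2 - 10\right) + 68880 = -8 + 68880 = 68872$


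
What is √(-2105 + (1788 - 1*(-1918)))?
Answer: √1601 ≈ 40.013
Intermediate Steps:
√(-2105 + (1788 - 1*(-1918))) = √(-2105 + (1788 + 1918)) = √(-2105 + 3706) = √1601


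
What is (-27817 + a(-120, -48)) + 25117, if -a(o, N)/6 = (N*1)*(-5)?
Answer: -4140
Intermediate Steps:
a(o, N) = 30*N (a(o, N) = -6*N*1*(-5) = -6*N*(-5) = -(-30)*N = 30*N)
(-27817 + a(-120, -48)) + 25117 = (-27817 + 30*(-48)) + 25117 = (-27817 - 1440) + 25117 = -29257 + 25117 = -4140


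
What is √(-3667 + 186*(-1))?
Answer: I*√3853 ≈ 62.073*I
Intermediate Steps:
√(-3667 + 186*(-1)) = √(-3667 - 186) = √(-3853) = I*√3853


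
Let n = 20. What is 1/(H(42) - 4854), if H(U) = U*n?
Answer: -1/4014 ≈ -0.00024913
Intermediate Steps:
H(U) = 20*U (H(U) = U*20 = 20*U)
1/(H(42) - 4854) = 1/(20*42 - 4854) = 1/(840 - 4854) = 1/(-4014) = -1/4014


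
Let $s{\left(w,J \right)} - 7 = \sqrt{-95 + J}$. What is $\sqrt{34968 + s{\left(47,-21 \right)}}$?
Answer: $\sqrt{34975 + 2 i \sqrt{29}} \approx 187.02 + 0.029 i$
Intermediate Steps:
$s{\left(w,J \right)} = 7 + \sqrt{-95 + J}$
$\sqrt{34968 + s{\left(47,-21 \right)}} = \sqrt{34968 + \left(7 + \sqrt{-95 - 21}\right)} = \sqrt{34968 + \left(7 + \sqrt{-116}\right)} = \sqrt{34968 + \left(7 + 2 i \sqrt{29}\right)} = \sqrt{34975 + 2 i \sqrt{29}}$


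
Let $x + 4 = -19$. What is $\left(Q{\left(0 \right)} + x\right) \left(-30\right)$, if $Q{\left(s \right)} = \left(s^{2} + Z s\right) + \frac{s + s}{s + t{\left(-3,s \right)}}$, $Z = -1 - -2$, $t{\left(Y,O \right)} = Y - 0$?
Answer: $690$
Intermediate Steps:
$x = -23$ ($x = -4 - 19 = -23$)
$t{\left(Y,O \right)} = Y$ ($t{\left(Y,O \right)} = Y + 0 = Y$)
$Z = 1$ ($Z = -1 + 2 = 1$)
$Q{\left(s \right)} = s + s^{2} + \frac{2 s}{-3 + s}$ ($Q{\left(s \right)} = \left(s^{2} + 1 s\right) + \frac{s + s}{s - 3} = \left(s^{2} + s\right) + \frac{2 s}{-3 + s} = \left(s + s^{2}\right) + \frac{2 s}{-3 + s} = s + s^{2} + \frac{2 s}{-3 + s}$)
$\left(Q{\left(0 \right)} + x\right) \left(-30\right) = \left(\frac{0 \left(-1 + 0^{2} - 0\right)}{-3 + 0} - 23\right) \left(-30\right) = \left(\frac{0 \left(-1 + 0 + 0\right)}{-3} - 23\right) \left(-30\right) = \left(0 \left(- \frac{1}{3}\right) \left(-1\right) - 23\right) \left(-30\right) = \left(0 - 23\right) \left(-30\right) = \left(-23\right) \left(-30\right) = 690$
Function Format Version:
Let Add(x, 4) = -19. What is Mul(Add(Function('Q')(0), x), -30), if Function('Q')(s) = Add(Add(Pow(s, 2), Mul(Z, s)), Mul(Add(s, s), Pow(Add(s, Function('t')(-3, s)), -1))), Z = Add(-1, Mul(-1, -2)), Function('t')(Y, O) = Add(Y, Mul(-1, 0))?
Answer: 690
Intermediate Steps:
x = -23 (x = Add(-4, -19) = -23)
Function('t')(Y, O) = Y (Function('t')(Y, O) = Add(Y, 0) = Y)
Z = 1 (Z = Add(-1, 2) = 1)
Function('Q')(s) = Add(s, Pow(s, 2), Mul(2, s, Pow(Add(-3, s), -1))) (Function('Q')(s) = Add(Add(Pow(s, 2), Mul(1, s)), Mul(Add(s, s), Pow(Add(s, -3), -1))) = Add(Add(Pow(s, 2), s), Mul(Mul(2, s), Pow(Add(-3, s), -1))) = Add(Add(s, Pow(s, 2)), Mul(2, s, Pow(Add(-3, s), -1))) = Add(s, Pow(s, 2), Mul(2, s, Pow(Add(-3, s), -1))))
Mul(Add(Function('Q')(0), x), -30) = Mul(Add(Mul(0, Pow(Add(-3, 0), -1), Add(-1, Pow(0, 2), Mul(-2, 0))), -23), -30) = Mul(Add(Mul(0, Pow(-3, -1), Add(-1, 0, 0)), -23), -30) = Mul(Add(Mul(0, Rational(-1, 3), -1), -23), -30) = Mul(Add(0, -23), -30) = Mul(-23, -30) = 690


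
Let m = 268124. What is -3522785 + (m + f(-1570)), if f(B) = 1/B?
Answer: -5109817771/1570 ≈ -3.2547e+6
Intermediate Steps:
-3522785 + (m + f(-1570)) = -3522785 + (268124 + 1/(-1570)) = -3522785 + (268124 - 1/1570) = -3522785 + 420954679/1570 = -5109817771/1570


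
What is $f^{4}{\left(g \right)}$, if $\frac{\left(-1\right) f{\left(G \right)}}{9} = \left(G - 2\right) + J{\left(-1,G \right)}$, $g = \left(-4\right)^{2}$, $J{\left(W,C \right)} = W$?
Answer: $187388721$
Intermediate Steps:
$g = 16$
$f{\left(G \right)} = 27 - 9 G$ ($f{\left(G \right)} = - 9 \left(\left(G - 2\right) - 1\right) = - 9 \left(\left(-2 + G\right) - 1\right) = - 9 \left(-3 + G\right) = 27 - 9 G$)
$f^{4}{\left(g \right)} = \left(27 - 144\right)^{4} = \left(-117\right)^{4} = 187388721$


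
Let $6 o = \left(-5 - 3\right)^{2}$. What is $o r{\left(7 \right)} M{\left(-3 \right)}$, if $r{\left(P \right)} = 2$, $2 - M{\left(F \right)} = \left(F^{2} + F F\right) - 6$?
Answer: $- \frac{640}{3} \approx -213.33$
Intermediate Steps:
$M{\left(F \right)} = 8 - 2 F^{2}$ ($M{\left(F \right)} = 2 - \left(\left(F^{2} + F F\right) - 6\right) = 2 - \left(\left(F^{2} + F^{2}\right) - 6\right) = 2 - \left(2 F^{2} - 6\right) = 2 - \left(-6 + 2 F^{2}\right) = 8 - 2 F^{2}$)
$o = \frac{32}{3}$ ($o = \frac{\left(-5 - 3\right)^{2}}{6} = \frac{\left(-8\right)^{2}}{6} = \frac{1}{6} \cdot 64 = \frac{32}{3} \approx 10.667$)
$o r{\left(7 \right)} M{\left(-3 \right)} = \frac{32}{3} \cdot 2 \left(8 - 2 \left(-3\right)^{2}\right) = \frac{64 \left(8 - 18\right)}{3} = \frac{64}{3} \left(-10\right) = - \frac{640}{3}$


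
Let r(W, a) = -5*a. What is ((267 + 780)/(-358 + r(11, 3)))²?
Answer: 1096209/139129 ≈ 7.8791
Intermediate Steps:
((267 + 780)/(-358 + r(11, 3)))² = ((267 + 780)/(-358 - 5*3))² = (1047/(-358 - 15))² = (1047/(-373))² = (1047*(-1/373))² = (-1047/373)² = 1096209/139129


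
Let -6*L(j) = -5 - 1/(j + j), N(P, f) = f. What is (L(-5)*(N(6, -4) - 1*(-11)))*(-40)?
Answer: -686/3 ≈ -228.67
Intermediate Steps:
L(j) = ⅚ + 1/(12*j) (L(j) = -(-5 - 1/(j + j))/6 = -(-5 - 1/(2*j))/6 = ⅚ + 1/(12*j))
(L(-5)*(N(6, -4) - 1*(-11)))*(-40) = (((1/12)*(1 + 10*(-5))/(-5))*(-4 - 1*(-11)))*(-40) = (((1/12)*(-⅕)*(1 - 50))*(-4 + 11))*(-40) = (((1/12)*(-⅕)*(-49))*7)*(-40) = ((49/60)*7)*(-40) = (343/60)*(-40) = -686/3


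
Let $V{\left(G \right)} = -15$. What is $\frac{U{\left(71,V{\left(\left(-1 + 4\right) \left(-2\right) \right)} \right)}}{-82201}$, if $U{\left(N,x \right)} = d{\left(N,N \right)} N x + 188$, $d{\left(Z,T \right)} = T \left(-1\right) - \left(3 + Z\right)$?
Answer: $- \frac{154613}{82201} \approx -1.8809$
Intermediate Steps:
$d{\left(Z,T \right)} = -3 - T - Z$ ($d{\left(Z,T \right)} = - T - \left(3 + Z\right) = -3 - T - Z$)
$U{\left(N,x \right)} = 188 + N x \left(-3 - 2 N\right)$ ($U{\left(N,x \right)} = \left(-3 - N - N\right) N x + 188 = \left(-3 - 2 N\right) N x + 188 = N \left(-3 - 2 N\right) x + 188 = N x \left(-3 - 2 N\right) + 188 = 188 + N x \left(-3 - 2 N\right)$)
$\frac{U{\left(71,V{\left(\left(-1 + 4\right) \left(-2\right) \right)} \right)}}{-82201} = \frac{188 - 71 \left(-15\right) \left(3 + 2 \cdot 71\right)}{-82201} = \left(188 - 71 \left(-15\right) \left(3 + 142\right)\right) \left(- \frac{1}{82201}\right) = \left(188 - 71 \left(-15\right) 145\right) \left(- \frac{1}{82201}\right) = \left(188 + 154425\right) \left(- \frac{1}{82201}\right) = 154613 \left(- \frac{1}{82201}\right) = - \frac{154613}{82201}$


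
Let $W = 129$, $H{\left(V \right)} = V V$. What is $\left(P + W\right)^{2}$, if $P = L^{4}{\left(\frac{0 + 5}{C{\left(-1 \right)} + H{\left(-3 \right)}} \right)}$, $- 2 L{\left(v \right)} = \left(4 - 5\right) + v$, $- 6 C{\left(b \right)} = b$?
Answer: $\frac{913227185683201}{54875873536} \approx 16642.0$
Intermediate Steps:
$H{\left(V \right)} = V^{2}$
$C{\left(b \right)} = - \frac{b}{6}$
$L{\left(v \right)} = \frac{1}{2} - \frac{v}{2}$ ($L{\left(v \right)} = - \frac{\left(4 - 5\right) + v}{2} = - \frac{-1 + v}{2} = \frac{1}{2} - \frac{v}{2}$)
$P = \frac{625}{234256}$ ($P = \left(\frac{1}{2} - \frac{\left(0 + 5\right) \frac{1}{\left(- \frac{1}{6}\right) \left(-1\right) + \left(-3\right)^{2}}}{2}\right)^{4} = \left(\frac{1}{2} - \frac{5 \frac{1}{\frac{1}{6} + 9}}{2}\right)^{4} = \left(\frac{1}{2} - \frac{5 \frac{1}{\frac{55}{6}}}{2}\right)^{4} = \left(\frac{1}{2} - \frac{5 \cdot \frac{6}{55}}{2}\right)^{4} = \left(\frac{1}{2} - \frac{3}{11}\right)^{4} = \left(\frac{5}{22}\right)^{4} = \frac{625}{234256} \approx 0.002668$)
$\left(P + W\right)^{2} = \left(\frac{625}{234256} + 129\right)^{2} = \left(\frac{30219649}{234256}\right)^{2} = \frac{913227185683201}{54875873536}$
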